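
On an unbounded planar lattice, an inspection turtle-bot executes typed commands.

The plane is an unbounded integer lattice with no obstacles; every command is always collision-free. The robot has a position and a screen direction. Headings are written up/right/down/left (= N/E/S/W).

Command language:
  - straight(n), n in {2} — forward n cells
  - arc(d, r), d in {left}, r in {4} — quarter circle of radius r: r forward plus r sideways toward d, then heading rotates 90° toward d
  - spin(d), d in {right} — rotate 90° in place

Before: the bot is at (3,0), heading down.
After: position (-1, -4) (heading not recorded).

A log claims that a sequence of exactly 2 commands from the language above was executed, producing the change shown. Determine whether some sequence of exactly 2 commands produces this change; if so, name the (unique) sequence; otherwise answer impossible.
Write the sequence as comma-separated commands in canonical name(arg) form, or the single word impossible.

key: order matters: swapping spin(right) and arc(left, 4) lands elsewhere
start: at (3,0), heading down
1. spin(right) → at (3,0), heading left
2. arc(left, 4) → at (-1,-4), heading down
no rival 2-sequence matches.

spin(right), arc(left, 4)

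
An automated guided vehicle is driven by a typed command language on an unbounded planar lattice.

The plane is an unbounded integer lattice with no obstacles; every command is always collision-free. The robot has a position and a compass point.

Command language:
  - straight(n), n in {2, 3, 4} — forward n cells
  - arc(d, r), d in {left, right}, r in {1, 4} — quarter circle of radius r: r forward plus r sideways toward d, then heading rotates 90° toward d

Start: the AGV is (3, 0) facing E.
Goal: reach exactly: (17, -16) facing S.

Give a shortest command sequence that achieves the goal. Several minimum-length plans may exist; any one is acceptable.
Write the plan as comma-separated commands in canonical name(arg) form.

arc(right, 4), arc(left, 4), straight(2), arc(right, 4), straight(4)

t0: (3, 0) facing E
1. arc(right, 4) → (7, -4) facing S
2. arc(left, 4) → (11, -8) facing E
3. straight(2) → (13, -8) facing E
4. arc(right, 4) → (17, -12) facing S
5. straight(4) → (17, -16) facing S
minimal: 5 command(s), checked below 5.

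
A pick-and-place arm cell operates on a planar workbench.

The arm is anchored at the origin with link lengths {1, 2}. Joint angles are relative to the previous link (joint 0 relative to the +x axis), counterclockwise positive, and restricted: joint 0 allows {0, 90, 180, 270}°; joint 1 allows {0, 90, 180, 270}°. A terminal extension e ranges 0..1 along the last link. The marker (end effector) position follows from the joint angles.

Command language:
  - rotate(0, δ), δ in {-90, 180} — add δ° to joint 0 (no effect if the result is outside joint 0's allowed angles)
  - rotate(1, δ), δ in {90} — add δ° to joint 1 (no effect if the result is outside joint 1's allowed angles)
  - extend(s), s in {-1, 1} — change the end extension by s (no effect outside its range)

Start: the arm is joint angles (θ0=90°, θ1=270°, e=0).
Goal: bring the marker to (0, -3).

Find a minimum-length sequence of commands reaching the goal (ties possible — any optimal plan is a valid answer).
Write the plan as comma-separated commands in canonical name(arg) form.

from: joint angles (θ0=90°, θ1=270°, e=0)
1. rotate(0, 180) → joint angles (θ0=270°, θ1=270°, e=0)
2. rotate(1, 90) → joint angles (θ0=270°, θ1=0°, e=0)
shorter routes all fall short; 2 is best.

rotate(0, 180), rotate(1, 90)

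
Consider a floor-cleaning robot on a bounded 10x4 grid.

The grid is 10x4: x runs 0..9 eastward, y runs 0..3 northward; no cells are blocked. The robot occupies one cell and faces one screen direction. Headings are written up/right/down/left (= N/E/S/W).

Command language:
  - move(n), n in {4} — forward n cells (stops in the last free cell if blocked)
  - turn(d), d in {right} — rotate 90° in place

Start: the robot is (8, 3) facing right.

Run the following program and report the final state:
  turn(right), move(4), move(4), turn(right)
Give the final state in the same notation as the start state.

(8, 0) facing left

initial: (8, 3) facing right
1. turn(right) → (8, 3) facing down
2. move(4) → (8, 0) facing down
3. move(4) → (8, 0) facing down
4. turn(right) → (8, 0) facing left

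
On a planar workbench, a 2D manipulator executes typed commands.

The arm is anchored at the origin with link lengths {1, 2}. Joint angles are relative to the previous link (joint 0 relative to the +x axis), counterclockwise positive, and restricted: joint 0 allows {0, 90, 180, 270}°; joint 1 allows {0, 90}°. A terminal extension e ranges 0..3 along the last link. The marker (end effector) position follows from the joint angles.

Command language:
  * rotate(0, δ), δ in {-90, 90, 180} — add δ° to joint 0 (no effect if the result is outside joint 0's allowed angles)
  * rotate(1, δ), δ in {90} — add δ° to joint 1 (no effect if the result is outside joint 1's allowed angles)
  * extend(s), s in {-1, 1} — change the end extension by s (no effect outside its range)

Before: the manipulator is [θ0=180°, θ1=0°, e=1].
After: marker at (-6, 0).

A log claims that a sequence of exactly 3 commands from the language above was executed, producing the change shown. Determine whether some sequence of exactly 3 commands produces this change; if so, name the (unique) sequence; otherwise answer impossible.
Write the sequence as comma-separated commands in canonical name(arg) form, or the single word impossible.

extend(1), extend(1), extend(1)

t0: [θ0=180°, θ1=0°, e=1]
1. extend(1) → [θ0=180°, θ1=0°, e=2]
2. extend(1) → [θ0=180°, θ1=0°, e=3]
3. extend(1) → [θ0=180°, θ1=0°, e=3]
uniquely the one of 216 3-step routes that fits.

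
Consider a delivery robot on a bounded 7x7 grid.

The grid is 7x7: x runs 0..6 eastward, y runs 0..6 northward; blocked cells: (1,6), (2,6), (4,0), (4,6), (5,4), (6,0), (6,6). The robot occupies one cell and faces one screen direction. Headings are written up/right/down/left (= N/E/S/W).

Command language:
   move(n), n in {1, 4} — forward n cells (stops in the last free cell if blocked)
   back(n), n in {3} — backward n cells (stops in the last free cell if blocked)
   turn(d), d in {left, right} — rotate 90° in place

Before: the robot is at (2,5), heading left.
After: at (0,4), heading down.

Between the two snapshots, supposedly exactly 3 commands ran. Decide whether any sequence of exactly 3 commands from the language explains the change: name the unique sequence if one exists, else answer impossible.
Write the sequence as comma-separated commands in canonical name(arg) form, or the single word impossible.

move(4), turn(left), move(1)

key: running move(1) before move(4) would end elsewhere — order is forced
from: at (2,5), heading left
t=1 move(4) ⇒ at (0,5), heading left
t=2 turn(left) ⇒ at (0,5), heading down
t=3 move(1) ⇒ at (0,4), heading down
uniquely the one of 125 3-step routes that fits.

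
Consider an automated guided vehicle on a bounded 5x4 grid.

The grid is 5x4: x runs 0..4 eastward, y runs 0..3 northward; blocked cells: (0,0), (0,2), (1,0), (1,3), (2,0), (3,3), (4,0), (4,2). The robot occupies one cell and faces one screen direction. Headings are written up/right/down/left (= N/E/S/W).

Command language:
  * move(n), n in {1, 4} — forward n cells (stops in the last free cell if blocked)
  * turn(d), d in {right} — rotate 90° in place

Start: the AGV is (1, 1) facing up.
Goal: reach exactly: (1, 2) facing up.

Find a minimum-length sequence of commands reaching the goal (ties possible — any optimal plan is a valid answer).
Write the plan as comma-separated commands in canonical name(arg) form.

initial: (1, 1) facing up
step 1 (move(4)): (1, 2) facing up
shorter routes all fall short; 1 is best.

move(4)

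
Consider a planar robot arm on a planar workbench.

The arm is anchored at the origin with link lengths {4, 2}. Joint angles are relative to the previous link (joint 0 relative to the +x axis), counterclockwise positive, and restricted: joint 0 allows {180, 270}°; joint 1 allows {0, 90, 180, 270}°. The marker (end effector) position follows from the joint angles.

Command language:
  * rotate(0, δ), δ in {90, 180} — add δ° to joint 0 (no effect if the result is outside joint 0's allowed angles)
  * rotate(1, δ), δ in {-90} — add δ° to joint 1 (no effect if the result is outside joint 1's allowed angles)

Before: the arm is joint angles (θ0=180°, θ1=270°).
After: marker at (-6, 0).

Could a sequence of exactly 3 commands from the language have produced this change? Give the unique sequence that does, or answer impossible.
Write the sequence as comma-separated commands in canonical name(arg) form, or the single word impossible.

rotate(1, -90), rotate(1, -90), rotate(1, -90)

start: joint angles (θ0=180°, θ1=270°)
t=1 rotate(1, -90) ⇒ joint angles (θ0=180°, θ1=180°)
t=2 rotate(1, -90) ⇒ joint angles (θ0=180°, θ1=90°)
t=3 rotate(1, -90) ⇒ joint angles (θ0=180°, θ1=0°)
no other 3-command option fits: unique.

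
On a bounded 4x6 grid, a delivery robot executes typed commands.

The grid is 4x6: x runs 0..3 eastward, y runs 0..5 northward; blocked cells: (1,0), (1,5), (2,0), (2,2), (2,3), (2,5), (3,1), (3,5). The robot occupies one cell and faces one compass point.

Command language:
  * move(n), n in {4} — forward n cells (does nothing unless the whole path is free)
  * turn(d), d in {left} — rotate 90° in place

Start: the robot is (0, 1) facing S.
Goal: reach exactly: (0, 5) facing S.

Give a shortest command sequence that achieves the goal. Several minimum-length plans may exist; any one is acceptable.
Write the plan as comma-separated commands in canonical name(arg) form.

turn(left), turn(left), move(4), turn(left), turn(left)

start: (0, 1) facing S
1. turn(left) → (0, 1) facing E
2. turn(left) → (0, 1) facing N
3. move(4) → (0, 5) facing N
4. turn(left) → (0, 5) facing W
5. turn(left) → (0, 5) facing S
no 4-step plan works, so 5 is optimal.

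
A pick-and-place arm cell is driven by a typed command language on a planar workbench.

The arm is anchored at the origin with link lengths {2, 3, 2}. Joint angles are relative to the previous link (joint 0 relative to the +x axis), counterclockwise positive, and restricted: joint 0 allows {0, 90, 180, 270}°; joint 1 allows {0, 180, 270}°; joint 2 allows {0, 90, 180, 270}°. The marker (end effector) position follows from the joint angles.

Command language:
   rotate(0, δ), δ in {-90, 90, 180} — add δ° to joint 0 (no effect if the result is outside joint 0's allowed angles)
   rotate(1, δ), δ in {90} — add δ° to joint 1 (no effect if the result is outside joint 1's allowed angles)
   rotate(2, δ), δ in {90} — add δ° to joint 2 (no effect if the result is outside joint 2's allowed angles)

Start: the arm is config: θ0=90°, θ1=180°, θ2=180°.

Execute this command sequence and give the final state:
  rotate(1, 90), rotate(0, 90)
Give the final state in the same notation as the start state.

config: θ0=180°, θ1=270°, θ2=180°

t0: config: θ0=90°, θ1=180°, θ2=180°
1. rotate(1, 90) → config: θ0=90°, θ1=270°, θ2=180°
2. rotate(0, 90) → config: θ0=180°, θ1=270°, θ2=180°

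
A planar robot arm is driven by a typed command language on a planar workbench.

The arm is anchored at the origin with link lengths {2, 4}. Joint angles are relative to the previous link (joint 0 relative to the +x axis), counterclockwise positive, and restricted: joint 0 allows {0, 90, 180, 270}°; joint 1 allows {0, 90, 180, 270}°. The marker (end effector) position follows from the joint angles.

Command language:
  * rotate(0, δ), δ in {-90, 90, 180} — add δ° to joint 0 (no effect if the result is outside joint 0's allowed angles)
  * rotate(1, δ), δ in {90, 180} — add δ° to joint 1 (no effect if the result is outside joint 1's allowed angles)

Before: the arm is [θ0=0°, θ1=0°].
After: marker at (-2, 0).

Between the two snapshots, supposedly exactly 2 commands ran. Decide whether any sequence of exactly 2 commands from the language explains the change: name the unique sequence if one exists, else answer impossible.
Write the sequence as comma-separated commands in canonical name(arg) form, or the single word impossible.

start: [θ0=0°, θ1=0°]
[1] after rotate(1, 90): [θ0=0°, θ1=90°]
[2] after rotate(1, 90): [θ0=0°, θ1=180°]
all 25 alternatives checked — unique.

rotate(1, 90), rotate(1, 90)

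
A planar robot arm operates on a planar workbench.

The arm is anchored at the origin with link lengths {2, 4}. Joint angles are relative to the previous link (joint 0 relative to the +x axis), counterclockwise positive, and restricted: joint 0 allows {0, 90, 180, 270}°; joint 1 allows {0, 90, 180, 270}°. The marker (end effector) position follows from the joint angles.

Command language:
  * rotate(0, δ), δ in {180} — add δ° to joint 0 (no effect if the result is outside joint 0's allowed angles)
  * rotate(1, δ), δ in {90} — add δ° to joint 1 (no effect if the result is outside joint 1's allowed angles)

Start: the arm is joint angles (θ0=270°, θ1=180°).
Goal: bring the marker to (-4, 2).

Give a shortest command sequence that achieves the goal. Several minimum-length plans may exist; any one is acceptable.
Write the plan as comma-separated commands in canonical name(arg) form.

rotate(1, 90), rotate(1, 90), rotate(1, 90), rotate(0, 180)

initial: joint angles (θ0=270°, θ1=180°)
step 1 (rotate(1, 90)): joint angles (θ0=270°, θ1=270°)
step 2 (rotate(1, 90)): joint angles (θ0=270°, θ1=0°)
step 3 (rotate(1, 90)): joint angles (θ0=270°, θ1=90°)
step 4 (rotate(0, 180)): joint angles (θ0=90°, θ1=90°)
minimal: 4 command(s), checked below 4.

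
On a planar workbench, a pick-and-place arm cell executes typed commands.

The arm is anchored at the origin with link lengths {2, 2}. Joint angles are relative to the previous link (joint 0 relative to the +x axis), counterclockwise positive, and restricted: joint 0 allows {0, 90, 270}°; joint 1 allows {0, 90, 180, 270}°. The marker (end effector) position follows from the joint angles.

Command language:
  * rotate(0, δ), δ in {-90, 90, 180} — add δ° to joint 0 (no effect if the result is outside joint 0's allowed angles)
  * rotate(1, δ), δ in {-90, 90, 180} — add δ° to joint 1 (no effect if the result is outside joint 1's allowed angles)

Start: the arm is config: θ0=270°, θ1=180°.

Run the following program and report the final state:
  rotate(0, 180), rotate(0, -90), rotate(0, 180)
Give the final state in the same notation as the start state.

begin: config: θ0=270°, θ1=180°
t=1 rotate(0, 180) ⇒ config: θ0=90°, θ1=180°
t=2 rotate(0, -90) ⇒ config: θ0=0°, θ1=180°
t=3 rotate(0, 180) ⇒ config: θ0=0°, θ1=180°

config: θ0=0°, θ1=180°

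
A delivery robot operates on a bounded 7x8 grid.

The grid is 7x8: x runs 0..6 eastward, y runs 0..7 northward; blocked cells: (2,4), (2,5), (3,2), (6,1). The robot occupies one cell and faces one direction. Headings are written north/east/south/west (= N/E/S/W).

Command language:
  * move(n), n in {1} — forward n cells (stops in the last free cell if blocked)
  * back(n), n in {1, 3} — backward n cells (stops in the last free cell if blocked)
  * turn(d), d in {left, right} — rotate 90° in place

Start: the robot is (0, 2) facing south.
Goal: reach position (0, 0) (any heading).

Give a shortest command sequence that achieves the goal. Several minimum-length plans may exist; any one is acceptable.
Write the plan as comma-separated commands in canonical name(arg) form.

initial: (0, 2) facing south
[1] after move(1): (0, 1) facing south
[2] after move(1): (0, 0) facing south
minimal: 2 command(s), checked below 2.

move(1), move(1)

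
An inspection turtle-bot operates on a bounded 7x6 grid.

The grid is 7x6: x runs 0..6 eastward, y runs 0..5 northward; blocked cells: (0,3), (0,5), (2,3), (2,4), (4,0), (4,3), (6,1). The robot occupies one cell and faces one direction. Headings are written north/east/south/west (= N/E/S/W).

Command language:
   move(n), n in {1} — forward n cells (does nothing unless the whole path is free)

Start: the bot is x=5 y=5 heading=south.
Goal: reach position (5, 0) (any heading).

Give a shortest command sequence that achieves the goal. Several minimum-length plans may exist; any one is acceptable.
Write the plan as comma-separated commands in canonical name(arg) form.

begin: x=5 y=5 heading=south
t=1 move(1) ⇒ x=5 y=4 heading=south
t=2 move(1) ⇒ x=5 y=3 heading=south
t=3 move(1) ⇒ x=5 y=2 heading=south
t=4 move(1) ⇒ x=5 y=1 heading=south
t=5 move(1) ⇒ x=5 y=0 heading=south
nothing shorter than 5 reaches the goal.

move(1), move(1), move(1), move(1), move(1)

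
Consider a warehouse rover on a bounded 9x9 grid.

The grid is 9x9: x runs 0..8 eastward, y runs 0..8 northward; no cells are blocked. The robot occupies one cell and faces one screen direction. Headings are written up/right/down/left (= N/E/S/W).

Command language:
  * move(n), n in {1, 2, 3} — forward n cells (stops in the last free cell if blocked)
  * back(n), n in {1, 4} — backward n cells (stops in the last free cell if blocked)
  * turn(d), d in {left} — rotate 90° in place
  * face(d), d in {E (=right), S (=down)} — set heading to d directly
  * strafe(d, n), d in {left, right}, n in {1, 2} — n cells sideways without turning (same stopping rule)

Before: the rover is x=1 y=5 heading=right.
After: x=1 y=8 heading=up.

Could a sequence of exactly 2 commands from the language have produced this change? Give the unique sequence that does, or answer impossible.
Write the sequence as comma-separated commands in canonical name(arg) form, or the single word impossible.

key: running move(3) before turn(left) would end elsewhere — order is forced
from: x=1 y=5 heading=right
t=1 turn(left) ⇒ x=1 y=5 heading=up
t=2 move(3) ⇒ x=1 y=8 heading=up
uniquely the one of 144 2-step routes that fits.

turn(left), move(3)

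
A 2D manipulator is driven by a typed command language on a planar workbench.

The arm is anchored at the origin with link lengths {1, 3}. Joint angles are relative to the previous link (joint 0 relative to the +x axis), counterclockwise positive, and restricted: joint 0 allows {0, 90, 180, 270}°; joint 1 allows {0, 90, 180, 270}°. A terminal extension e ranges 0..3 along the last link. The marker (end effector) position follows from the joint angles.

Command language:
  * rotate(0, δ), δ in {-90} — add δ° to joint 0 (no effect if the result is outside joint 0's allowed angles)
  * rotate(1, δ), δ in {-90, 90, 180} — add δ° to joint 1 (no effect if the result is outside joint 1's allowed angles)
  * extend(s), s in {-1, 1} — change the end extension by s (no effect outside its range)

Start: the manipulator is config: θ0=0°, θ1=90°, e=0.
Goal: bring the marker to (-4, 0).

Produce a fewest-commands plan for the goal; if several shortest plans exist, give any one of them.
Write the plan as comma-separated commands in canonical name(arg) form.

rotate(0, -90), rotate(0, -90), rotate(1, -90)

t0: config: θ0=0°, θ1=90°, e=0
t=1 rotate(0, -90) ⇒ config: θ0=270°, θ1=90°, e=0
t=2 rotate(0, -90) ⇒ config: θ0=180°, θ1=90°, e=0
t=3 rotate(1, -90) ⇒ config: θ0=180°, θ1=0°, e=0
nothing shorter than 3 reaches the goal.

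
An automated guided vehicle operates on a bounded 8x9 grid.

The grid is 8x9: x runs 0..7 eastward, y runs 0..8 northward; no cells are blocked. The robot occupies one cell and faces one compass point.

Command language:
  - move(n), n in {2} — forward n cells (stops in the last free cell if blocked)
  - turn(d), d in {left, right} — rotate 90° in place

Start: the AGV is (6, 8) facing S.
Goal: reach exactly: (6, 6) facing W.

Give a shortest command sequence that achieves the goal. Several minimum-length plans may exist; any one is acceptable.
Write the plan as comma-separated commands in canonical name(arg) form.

t0: (6, 8) facing S
step 1 (move(2)): (6, 6) facing S
step 2 (turn(right)): (6, 6) facing W
shorter routes all fall short; 2 is best.

move(2), turn(right)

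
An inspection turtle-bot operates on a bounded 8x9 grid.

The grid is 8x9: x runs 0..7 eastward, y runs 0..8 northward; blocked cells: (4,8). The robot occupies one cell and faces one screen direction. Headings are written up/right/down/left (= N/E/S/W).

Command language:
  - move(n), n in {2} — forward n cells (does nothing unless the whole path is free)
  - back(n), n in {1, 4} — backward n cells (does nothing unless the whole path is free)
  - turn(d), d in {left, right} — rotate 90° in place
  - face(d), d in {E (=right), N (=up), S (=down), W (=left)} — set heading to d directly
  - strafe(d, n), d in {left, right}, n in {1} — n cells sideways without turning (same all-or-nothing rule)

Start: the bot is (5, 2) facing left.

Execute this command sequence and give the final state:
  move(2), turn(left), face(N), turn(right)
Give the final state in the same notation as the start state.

(3, 2) facing right

t0: (5, 2) facing left
step 1 (move(2)): (3, 2) facing left
step 2 (turn(left)): (3, 2) facing down
step 3 (face(N)): (3, 2) facing up
step 4 (turn(right)): (3, 2) facing right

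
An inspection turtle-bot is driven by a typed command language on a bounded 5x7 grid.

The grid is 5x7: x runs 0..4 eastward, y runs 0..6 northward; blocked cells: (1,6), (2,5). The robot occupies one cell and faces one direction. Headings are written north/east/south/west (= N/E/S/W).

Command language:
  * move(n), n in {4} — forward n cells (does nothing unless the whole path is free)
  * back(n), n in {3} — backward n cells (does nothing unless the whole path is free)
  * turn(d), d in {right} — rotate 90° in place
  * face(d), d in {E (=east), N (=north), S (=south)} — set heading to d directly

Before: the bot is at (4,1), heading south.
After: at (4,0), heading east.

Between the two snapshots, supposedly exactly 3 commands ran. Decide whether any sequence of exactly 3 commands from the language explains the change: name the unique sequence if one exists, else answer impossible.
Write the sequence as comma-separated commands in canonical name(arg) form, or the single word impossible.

key: cell and facing (now E) both changed — the 3 commands mix motion and turning
start: at (4,1), heading south
[1] after back(3): at (4,4), heading south
[2] after move(4): at (4,0), heading south
[3] after face(E): at (4,0), heading east
no other 3-command option fits: unique.

back(3), move(4), face(E)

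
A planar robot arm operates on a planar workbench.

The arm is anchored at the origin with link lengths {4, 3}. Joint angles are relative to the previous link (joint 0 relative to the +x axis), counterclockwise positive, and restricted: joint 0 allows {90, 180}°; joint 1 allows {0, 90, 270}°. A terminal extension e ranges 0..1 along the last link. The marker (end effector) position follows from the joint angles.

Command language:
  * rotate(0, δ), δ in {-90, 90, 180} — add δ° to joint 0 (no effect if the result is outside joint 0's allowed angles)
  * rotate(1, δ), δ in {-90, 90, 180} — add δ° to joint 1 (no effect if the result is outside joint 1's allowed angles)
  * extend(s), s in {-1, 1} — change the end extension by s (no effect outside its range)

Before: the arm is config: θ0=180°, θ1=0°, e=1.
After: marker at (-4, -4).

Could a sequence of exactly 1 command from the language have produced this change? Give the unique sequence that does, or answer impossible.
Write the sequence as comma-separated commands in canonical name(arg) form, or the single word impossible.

rotate(1, 90)

begin: config: θ0=180°, θ1=0°, e=1
[1] after rotate(1, 90): config: θ0=180°, θ1=90°, e=1
no other 1-command option fits: unique.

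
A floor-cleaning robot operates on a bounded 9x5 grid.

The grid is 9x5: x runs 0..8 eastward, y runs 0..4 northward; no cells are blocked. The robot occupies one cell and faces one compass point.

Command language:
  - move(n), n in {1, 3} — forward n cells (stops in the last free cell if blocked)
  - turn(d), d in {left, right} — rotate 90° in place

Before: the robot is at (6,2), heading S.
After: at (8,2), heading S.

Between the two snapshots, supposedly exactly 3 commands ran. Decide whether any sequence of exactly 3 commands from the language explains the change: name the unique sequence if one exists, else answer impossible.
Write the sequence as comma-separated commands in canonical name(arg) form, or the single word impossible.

turn(left), move(3), turn(right)

key: running turn(right) before turn(left) would end elsewhere — order is forced
t0: at (6,2), heading S
t=1 turn(left) ⇒ at (6,2), heading E
t=2 move(3) ⇒ at (8,2), heading E
t=3 turn(right) ⇒ at (8,2), heading S
no rival 3-sequence matches.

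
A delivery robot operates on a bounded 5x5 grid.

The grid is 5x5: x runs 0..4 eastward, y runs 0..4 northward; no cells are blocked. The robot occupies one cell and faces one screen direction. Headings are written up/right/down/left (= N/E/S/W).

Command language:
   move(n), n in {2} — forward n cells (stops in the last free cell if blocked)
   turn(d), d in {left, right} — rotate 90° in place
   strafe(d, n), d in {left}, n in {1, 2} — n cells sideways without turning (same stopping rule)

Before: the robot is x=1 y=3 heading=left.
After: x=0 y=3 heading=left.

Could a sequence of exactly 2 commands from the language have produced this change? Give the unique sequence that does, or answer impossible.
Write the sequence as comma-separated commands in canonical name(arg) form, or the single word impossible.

move(2), move(2)

key: the first move(2) runs into the grid edge before its full distance
t0: x=1 y=3 heading=left
[1] after move(2): x=0 y=3 heading=left
[2] after move(2): x=0 y=3 heading=left
uniquely the one of 25 2-step routes that fits.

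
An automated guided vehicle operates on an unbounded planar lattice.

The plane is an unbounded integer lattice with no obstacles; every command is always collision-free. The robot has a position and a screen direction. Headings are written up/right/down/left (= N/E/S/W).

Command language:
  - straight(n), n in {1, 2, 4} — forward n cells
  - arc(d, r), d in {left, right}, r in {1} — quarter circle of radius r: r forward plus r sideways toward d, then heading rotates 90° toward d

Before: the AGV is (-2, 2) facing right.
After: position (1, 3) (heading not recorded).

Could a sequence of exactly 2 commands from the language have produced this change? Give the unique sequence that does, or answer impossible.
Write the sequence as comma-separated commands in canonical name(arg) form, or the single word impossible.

key: order matters: swapping straight(2) and arc(left, 1) lands elsewhere
start: (-2, 2) facing right
[1] after straight(2): (0, 2) facing right
[2] after arc(left, 1): (1, 3) facing up
uniquely the one of 25 2-step routes that fits.

straight(2), arc(left, 1)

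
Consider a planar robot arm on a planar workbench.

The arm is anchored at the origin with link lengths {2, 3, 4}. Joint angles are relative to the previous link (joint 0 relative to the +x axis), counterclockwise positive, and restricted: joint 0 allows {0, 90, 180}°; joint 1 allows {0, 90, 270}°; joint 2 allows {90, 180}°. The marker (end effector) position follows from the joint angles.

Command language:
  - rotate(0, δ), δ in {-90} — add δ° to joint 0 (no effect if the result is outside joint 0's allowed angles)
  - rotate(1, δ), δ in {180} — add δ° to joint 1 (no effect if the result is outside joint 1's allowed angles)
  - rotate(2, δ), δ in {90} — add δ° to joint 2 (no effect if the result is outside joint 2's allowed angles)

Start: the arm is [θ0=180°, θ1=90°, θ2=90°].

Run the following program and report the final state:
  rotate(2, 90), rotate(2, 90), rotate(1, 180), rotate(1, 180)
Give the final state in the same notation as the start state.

[θ0=180°, θ1=90°, θ2=180°]

start: [θ0=180°, θ1=90°, θ2=90°]
t=1 rotate(2, 90) ⇒ [θ0=180°, θ1=90°, θ2=180°]
t=2 rotate(2, 90) ⇒ [θ0=180°, θ1=90°, θ2=180°]
t=3 rotate(1, 180) ⇒ [θ0=180°, θ1=270°, θ2=180°]
t=4 rotate(1, 180) ⇒ [θ0=180°, θ1=90°, θ2=180°]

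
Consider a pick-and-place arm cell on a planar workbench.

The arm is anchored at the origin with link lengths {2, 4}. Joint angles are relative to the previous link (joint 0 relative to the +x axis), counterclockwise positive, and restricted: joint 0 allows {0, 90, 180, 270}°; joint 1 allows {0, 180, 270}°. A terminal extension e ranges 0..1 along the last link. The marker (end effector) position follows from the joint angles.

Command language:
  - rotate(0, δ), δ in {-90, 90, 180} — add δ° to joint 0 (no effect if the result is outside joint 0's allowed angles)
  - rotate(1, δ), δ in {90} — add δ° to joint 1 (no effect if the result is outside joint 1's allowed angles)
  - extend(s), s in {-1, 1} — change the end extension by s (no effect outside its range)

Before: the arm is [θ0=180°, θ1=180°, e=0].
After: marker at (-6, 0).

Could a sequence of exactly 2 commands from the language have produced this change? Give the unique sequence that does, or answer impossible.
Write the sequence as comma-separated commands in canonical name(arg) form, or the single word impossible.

from: [θ0=180°, θ1=180°, e=0]
1. rotate(1, 90) → [θ0=180°, θ1=270°, e=0]
2. rotate(1, 90) → [θ0=180°, θ1=0°, e=0]
uniquely the one of 36 2-step routes that fits.

rotate(1, 90), rotate(1, 90)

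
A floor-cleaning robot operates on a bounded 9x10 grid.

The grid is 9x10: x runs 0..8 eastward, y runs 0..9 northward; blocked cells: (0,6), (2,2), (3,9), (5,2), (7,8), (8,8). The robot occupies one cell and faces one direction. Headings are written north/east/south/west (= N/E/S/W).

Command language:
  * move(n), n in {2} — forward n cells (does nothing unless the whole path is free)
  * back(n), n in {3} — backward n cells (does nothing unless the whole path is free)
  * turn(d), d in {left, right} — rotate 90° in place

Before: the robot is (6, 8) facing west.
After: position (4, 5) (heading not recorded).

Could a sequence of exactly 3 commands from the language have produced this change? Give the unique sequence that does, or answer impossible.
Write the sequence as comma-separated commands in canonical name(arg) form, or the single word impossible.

key: running back(3) before move(2) would end elsewhere — order is forced
begin: (6, 8) facing west
[1] after move(2): (4, 8) facing west
[2] after turn(right): (4, 8) facing north
[3] after back(3): (4, 5) facing north
all 64 alternatives checked — unique.

move(2), turn(right), back(3)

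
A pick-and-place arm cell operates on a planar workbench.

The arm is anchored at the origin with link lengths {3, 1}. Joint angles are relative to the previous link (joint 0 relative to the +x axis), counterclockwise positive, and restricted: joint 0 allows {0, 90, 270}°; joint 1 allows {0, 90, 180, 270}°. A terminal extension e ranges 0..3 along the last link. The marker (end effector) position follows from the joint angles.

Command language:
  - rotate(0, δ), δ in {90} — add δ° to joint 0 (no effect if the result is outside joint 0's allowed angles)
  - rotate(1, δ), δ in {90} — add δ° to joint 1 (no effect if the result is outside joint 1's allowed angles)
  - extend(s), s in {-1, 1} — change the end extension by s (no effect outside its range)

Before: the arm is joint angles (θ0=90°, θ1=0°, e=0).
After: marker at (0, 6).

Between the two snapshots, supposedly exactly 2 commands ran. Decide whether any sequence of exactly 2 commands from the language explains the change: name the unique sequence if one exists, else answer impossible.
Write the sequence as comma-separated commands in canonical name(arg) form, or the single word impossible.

initial: joint angles (θ0=90°, θ1=0°, e=0)
step 1 (extend(1)): joint angles (θ0=90°, θ1=0°, e=1)
step 2 (extend(1)): joint angles (θ0=90°, θ1=0°, e=2)
all 16 alternatives checked — unique.

extend(1), extend(1)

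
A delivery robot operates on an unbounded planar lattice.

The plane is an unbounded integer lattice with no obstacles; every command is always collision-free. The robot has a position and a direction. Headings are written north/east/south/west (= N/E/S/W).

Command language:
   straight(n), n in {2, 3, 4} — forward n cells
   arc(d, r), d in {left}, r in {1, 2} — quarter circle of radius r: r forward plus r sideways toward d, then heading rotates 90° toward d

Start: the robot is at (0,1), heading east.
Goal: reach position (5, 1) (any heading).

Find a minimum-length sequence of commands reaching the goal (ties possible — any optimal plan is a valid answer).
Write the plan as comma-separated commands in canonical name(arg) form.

initial: at (0,1), heading east
t=1 straight(2) ⇒ at (2,1), heading east
t=2 straight(3) ⇒ at (5,1), heading east
minimal: 2 command(s), checked below 2.

straight(2), straight(3)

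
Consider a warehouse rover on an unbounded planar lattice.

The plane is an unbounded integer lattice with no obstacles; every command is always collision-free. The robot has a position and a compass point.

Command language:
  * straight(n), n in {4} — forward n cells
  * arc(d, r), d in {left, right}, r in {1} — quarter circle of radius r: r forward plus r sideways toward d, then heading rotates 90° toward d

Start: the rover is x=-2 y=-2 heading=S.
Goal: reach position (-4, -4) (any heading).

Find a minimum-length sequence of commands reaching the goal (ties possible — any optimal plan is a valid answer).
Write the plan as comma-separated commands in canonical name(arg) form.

initial: x=-2 y=-2 heading=S
[1] after arc(right, 1): x=-3 y=-3 heading=W
[2] after arc(left, 1): x=-4 y=-4 heading=S
nothing shorter than 2 reaches the goal.

arc(right, 1), arc(left, 1)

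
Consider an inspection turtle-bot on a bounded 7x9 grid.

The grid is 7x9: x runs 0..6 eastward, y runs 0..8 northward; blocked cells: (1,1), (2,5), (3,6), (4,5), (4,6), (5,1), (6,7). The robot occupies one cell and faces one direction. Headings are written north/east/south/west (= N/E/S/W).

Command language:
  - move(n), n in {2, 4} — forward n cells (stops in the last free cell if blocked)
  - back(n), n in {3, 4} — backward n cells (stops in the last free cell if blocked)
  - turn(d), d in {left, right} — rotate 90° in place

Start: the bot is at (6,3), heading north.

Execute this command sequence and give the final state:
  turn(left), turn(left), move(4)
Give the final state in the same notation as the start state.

at (6,0), heading south

initial: at (6,3), heading north
[1] after turn(left): at (6,3), heading west
[2] after turn(left): at (6,3), heading south
[3] after move(4): at (6,0), heading south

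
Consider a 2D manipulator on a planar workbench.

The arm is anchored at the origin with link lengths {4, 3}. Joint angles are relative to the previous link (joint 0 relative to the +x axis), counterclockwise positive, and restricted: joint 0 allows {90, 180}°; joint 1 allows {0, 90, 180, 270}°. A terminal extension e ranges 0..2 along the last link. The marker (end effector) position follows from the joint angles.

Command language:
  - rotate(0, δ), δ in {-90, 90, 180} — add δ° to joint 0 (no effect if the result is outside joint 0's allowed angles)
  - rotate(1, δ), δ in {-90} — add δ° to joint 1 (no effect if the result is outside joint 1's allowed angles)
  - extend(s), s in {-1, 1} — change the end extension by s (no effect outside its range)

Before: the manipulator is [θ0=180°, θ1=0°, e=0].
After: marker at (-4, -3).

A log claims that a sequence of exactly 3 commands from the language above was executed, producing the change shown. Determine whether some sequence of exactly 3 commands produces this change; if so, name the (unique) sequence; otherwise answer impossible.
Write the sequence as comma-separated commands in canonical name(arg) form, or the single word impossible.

rotate(1, -90), rotate(1, -90), rotate(1, -90)

t0: [θ0=180°, θ1=0°, e=0]
step 1 (rotate(1, -90)): [θ0=180°, θ1=270°, e=0]
step 2 (rotate(1, -90)): [θ0=180°, θ1=180°, e=0]
step 3 (rotate(1, -90)): [θ0=180°, θ1=90°, e=0]
uniquely the one of 216 3-step routes that fits.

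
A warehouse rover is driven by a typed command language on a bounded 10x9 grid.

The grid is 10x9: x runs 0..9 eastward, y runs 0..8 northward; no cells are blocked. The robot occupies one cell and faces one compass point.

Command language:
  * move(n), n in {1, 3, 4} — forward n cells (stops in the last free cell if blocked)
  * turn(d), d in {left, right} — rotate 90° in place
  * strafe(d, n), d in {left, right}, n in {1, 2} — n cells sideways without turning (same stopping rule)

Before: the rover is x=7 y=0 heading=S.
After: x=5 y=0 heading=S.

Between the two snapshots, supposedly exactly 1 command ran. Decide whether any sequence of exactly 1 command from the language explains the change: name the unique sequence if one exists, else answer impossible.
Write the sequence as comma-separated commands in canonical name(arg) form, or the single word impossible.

key: still facing S — the one step turns nothing
from: x=7 y=0 heading=S
t=1 strafe(right, 2) ⇒ x=5 y=0 heading=S
uniquely the one of 9 1-step routes that fits.

strafe(right, 2)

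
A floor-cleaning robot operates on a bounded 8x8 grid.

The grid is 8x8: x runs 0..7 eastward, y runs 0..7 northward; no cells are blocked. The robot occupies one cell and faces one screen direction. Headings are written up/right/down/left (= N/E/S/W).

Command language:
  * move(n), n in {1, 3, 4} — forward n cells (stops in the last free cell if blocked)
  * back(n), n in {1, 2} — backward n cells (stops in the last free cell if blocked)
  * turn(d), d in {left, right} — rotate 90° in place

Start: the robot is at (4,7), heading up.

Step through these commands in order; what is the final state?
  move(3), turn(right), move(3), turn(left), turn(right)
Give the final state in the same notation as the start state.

at (7,7), heading right

t0: at (4,7), heading up
1. move(3) → at (4,7), heading up
2. turn(right) → at (4,7), heading right
3. move(3) → at (7,7), heading right
4. turn(left) → at (7,7), heading up
5. turn(right) → at (7,7), heading right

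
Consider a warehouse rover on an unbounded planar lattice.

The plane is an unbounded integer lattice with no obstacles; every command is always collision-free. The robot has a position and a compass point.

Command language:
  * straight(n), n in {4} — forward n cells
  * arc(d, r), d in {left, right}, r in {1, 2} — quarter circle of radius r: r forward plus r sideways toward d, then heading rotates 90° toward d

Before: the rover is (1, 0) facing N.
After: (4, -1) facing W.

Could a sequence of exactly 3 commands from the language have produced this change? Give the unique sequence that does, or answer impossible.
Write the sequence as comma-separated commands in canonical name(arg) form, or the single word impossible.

key: cell and facing (now W) both changed — the 3 commands mix motion and turning
begin: (1, 0) facing N
1. arc(right, 2) → (3, 2) facing E
2. arc(right, 2) → (5, 0) facing S
3. arc(right, 1) → (4, -1) facing W
all 125 alternatives checked — unique.

arc(right, 2), arc(right, 2), arc(right, 1)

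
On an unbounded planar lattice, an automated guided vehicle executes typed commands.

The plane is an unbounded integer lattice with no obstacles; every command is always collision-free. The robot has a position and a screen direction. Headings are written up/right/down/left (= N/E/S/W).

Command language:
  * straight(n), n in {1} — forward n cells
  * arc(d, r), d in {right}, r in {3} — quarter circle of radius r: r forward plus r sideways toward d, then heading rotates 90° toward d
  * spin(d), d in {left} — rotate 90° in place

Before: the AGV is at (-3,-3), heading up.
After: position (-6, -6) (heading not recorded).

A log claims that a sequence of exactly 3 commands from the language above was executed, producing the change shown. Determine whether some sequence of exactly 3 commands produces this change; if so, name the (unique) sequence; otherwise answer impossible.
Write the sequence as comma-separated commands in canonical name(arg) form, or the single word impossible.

spin(left), spin(left), arc(right, 3)

key: order matters: swapping spin(left) and arc(right, 3) lands elsewhere
t0: at (-3,-3), heading up
1. spin(left) → at (-3,-3), heading left
2. spin(left) → at (-3,-3), heading down
3. arc(right, 3) → at (-6,-6), heading left
no rival 3-sequence matches.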